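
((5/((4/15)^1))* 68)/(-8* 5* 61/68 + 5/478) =-690710/19433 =-35.54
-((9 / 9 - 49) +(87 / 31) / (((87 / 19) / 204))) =-2388 / 31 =-77.03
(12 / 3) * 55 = 220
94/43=2.19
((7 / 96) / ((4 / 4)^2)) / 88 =7 / 8448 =0.00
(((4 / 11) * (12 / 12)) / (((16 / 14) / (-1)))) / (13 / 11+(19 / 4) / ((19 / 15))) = -2 / 31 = -0.06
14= 14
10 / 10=1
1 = 1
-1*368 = -368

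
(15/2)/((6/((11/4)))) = 3.44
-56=-56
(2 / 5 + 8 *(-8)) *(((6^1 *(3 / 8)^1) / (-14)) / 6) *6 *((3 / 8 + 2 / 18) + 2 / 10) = 39273 / 5600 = 7.01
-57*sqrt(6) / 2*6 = -171*sqrt(6) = -418.86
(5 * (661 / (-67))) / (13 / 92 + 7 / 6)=-912180 / 24187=-37.71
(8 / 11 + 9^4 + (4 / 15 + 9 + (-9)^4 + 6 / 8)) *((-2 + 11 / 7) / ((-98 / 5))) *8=8667611 / 3773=2297.27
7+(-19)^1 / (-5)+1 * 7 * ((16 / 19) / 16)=1061 / 95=11.17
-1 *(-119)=119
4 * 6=24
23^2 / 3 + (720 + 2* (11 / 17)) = 45779 / 51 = 897.63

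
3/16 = 0.19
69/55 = 1.25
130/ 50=13/ 5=2.60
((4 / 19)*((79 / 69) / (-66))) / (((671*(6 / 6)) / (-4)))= 632 / 29029473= 0.00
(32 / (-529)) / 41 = -32 / 21689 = -0.00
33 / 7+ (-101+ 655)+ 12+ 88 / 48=24047 / 42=572.55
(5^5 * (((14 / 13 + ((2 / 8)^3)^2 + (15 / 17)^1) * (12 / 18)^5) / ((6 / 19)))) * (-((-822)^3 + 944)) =2437300360508628125 / 1718496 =1418275259592.47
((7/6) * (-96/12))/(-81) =0.12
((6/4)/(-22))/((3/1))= -1/44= -0.02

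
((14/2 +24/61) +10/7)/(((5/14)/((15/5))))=22602/305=74.10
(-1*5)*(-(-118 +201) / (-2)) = -415 / 2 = -207.50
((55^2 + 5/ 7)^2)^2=201235141337760000/ 2401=83813053451795.09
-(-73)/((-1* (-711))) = 73/711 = 0.10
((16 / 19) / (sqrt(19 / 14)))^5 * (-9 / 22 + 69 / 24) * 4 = 22299017216 * sqrt(266) / 186819193451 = 1.95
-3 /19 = -0.16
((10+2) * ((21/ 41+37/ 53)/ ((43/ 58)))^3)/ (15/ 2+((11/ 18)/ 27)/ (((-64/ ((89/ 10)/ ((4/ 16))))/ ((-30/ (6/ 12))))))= 55199796129059328000/ 8728261176782889781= 6.32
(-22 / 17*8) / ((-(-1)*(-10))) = 88 / 85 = 1.04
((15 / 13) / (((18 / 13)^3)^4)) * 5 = 0.12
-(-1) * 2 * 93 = 186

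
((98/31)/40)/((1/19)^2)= 17689/620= 28.53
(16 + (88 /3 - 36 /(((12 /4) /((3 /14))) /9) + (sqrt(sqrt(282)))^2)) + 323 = sqrt(282) + 7249 /21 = 361.98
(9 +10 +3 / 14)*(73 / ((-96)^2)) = 19637 / 129024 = 0.15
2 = 2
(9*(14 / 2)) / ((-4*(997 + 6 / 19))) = -171 / 10828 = -0.02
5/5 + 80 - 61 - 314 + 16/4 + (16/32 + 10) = -559/2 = -279.50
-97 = -97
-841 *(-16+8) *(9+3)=80736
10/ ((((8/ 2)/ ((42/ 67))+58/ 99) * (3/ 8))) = 4620/ 1207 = 3.83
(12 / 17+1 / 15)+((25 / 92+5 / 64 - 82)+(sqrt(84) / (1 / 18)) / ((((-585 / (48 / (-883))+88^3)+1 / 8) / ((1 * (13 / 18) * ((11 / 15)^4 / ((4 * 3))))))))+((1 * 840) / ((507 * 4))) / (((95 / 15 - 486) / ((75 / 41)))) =-302702503263341 / 3742651124160+1522664 * sqrt(21) / 1682127860625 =-80.88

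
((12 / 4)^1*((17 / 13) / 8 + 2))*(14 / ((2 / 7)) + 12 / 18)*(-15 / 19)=-502875 / 1976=-254.49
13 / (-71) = -13 / 71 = -0.18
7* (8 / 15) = 56 / 15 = 3.73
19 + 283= 302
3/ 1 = 3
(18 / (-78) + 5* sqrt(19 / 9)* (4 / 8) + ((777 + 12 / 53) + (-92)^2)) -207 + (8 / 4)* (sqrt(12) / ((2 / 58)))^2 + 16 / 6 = 5* sqrt(19) / 6 + 60399109 / 2067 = 29224.29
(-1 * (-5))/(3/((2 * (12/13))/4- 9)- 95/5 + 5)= -185/531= -0.35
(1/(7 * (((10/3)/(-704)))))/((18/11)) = -1936/105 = -18.44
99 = 99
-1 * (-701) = 701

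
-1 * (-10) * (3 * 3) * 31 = 2790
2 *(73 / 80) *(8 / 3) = 73 / 15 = 4.87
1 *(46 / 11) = 46 / 11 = 4.18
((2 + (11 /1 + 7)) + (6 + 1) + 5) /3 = 32 /3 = 10.67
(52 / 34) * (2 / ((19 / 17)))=52 / 19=2.74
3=3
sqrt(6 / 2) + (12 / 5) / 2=6 / 5 + sqrt(3)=2.93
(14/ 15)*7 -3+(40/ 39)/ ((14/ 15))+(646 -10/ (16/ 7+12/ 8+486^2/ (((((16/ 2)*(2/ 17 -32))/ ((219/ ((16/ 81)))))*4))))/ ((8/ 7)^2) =543615799113526159/ 1088917211010720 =499.23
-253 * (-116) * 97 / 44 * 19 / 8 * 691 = 849433171 / 8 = 106179146.38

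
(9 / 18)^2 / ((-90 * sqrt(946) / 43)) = -sqrt(946) / 7920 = -0.00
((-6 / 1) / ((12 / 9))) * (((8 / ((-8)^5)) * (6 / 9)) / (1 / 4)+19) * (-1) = 87549 / 1024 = 85.50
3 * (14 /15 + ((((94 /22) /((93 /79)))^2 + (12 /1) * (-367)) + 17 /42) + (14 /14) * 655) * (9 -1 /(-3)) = -547155069514 /5232645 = -104565.68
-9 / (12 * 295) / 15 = -0.00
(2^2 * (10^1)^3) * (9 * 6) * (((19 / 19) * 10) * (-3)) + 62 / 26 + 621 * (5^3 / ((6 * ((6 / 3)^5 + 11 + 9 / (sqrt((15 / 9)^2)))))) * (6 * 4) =-10182944999 / 1573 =-6473582.33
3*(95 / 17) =285 / 17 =16.76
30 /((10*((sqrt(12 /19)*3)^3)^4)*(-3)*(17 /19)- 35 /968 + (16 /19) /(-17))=-147095533369840 /4439313076089062091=-0.00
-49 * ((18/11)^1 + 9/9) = -1421/11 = -129.18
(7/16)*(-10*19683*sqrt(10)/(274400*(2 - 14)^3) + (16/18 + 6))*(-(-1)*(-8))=-217/9 - 729*sqrt(10)/501760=-24.12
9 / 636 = 3 / 212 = 0.01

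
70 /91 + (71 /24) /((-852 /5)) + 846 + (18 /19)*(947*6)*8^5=12547626834733 /71136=176389266.12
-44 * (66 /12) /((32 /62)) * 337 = -1264087 /8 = -158010.88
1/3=0.33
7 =7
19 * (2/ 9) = 38/ 9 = 4.22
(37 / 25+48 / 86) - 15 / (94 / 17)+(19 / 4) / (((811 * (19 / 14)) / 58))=-34773531 / 81951550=-0.42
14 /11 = 1.27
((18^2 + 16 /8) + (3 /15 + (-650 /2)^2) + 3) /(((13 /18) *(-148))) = -4767939 /4810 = -991.26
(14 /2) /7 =1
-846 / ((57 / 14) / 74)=-292152 / 19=-15376.42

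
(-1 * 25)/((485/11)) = -55/97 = -0.57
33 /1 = 33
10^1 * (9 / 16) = 45 / 8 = 5.62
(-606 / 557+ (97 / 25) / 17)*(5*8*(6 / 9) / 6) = -1628168 / 426105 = -3.82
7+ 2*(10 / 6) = 31 / 3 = 10.33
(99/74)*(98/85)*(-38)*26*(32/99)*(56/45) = -86754304/141525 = -613.00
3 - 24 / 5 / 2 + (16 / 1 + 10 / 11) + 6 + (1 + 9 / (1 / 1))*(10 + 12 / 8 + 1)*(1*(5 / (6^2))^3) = 61185583 / 2566080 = 23.84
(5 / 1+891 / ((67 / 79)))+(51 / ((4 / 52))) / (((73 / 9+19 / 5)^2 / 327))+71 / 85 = 63114753661 / 24420160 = 2584.53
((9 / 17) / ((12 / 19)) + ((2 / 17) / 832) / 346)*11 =22561979 / 2446912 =9.22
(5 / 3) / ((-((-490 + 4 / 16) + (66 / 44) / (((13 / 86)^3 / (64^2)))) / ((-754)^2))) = -0.53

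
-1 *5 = -5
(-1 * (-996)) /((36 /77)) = 6391 /3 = 2130.33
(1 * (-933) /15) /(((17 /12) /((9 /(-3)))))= 11196 /85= 131.72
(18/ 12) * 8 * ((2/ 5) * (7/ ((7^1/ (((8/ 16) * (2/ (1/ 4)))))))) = 96/ 5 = 19.20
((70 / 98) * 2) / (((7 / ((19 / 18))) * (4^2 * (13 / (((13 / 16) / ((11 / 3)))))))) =95 / 413952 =0.00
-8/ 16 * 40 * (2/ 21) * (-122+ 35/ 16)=3195/ 14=228.21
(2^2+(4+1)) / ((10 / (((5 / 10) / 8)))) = 9 / 160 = 0.06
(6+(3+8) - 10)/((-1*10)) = -7/10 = -0.70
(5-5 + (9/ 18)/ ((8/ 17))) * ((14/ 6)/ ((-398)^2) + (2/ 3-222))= -235.17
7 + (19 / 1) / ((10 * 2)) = 159 / 20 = 7.95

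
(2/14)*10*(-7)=-10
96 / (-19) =-96 / 19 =-5.05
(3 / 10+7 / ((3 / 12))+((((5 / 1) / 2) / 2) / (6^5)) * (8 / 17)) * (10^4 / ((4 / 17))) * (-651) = -782992342.98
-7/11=-0.64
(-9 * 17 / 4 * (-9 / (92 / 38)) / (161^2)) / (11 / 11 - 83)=-26163 / 391096048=-0.00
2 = 2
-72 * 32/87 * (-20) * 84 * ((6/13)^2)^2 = 1672151040/828269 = 2018.85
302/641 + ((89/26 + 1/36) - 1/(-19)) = 22654457/5699772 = 3.97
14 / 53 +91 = 4837 / 53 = 91.26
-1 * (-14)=14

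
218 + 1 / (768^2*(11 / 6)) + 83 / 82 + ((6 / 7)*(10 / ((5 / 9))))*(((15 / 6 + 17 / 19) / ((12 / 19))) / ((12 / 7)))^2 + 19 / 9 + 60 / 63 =347976515549 / 931037184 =373.75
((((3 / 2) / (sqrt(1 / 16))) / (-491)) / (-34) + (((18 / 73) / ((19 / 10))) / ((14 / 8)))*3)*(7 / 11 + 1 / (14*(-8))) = 13959334131 / 99842540336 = 0.14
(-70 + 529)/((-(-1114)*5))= 459/5570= 0.08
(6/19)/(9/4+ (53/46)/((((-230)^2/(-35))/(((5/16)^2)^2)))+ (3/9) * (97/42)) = 2411266572288/23058478463141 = 0.10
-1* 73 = -73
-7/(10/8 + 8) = -28/37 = -0.76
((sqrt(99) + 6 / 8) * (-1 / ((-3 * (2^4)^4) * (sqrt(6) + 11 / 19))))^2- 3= -862159708944478761 / 287386569696870400- 13354473 * sqrt(6) / 143693284848435200- 75449 * sqrt(66) / 17961660606054400 + 825607 * sqrt(11) / 35923321212108800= -3.00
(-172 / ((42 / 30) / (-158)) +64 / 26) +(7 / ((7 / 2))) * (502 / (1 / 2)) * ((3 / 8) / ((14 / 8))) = 1805820 / 91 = 19844.18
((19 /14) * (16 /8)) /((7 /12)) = 228 /49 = 4.65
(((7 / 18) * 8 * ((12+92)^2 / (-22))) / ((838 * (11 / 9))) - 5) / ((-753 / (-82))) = -0.71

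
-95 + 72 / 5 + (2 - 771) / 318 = -131999 / 1590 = -83.02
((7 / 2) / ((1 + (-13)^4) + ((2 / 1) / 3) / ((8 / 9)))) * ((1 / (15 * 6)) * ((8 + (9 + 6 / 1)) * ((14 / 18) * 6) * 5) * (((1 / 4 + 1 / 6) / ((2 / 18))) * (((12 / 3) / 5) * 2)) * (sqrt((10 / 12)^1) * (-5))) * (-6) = 22540 * sqrt(30) / 1028259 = 0.12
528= 528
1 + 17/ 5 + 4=42/ 5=8.40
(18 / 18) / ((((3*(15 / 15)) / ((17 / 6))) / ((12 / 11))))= 34 / 33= 1.03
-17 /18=-0.94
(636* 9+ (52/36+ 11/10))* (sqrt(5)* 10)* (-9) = -515389* sqrt(5) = -1152444.84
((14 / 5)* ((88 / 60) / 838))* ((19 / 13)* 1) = 2926 / 408525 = 0.01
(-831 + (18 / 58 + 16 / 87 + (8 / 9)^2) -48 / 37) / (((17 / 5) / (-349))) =7413768610 / 86913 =85301.03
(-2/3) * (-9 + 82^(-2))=60515/10086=6.00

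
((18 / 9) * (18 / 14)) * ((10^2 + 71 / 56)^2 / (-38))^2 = 9308529910602729 / 49703542784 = 187281.01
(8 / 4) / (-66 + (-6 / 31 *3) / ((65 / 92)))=-2015 / 67323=-0.03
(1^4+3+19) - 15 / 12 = 87 / 4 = 21.75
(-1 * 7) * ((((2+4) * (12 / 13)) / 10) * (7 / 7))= -252 / 65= -3.88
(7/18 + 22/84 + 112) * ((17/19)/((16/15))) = 603245/6384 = 94.49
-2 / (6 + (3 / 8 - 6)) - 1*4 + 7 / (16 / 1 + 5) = -9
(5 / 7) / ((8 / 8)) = 5 / 7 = 0.71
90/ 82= 45/ 41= 1.10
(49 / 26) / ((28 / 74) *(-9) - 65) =-0.03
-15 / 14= -1.07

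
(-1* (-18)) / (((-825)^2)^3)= 2 / 35033310791015625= 0.00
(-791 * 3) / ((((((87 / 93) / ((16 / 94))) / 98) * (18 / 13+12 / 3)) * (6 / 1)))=-8925644 / 6815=-1309.71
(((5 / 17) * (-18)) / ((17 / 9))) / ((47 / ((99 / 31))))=-80190 / 421073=-0.19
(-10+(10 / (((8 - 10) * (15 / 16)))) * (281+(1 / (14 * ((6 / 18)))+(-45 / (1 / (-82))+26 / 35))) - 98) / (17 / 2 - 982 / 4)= 89.84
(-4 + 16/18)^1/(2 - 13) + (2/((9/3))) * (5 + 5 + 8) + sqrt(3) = 14.01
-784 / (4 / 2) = -392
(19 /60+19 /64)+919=882829 /960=919.61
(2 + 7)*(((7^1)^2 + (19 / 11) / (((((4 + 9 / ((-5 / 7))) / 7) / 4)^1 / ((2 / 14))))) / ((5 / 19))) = 3898287 / 2365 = 1648.32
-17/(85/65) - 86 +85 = -14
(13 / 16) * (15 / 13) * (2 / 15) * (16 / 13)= 2 / 13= 0.15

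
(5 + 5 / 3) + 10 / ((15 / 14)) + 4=20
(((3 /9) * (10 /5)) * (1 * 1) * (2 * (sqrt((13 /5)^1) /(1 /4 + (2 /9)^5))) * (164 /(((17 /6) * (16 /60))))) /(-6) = -38736144 * sqrt(65) /1006009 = -310.44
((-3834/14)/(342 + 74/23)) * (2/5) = -44091/138950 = -0.32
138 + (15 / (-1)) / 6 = 135.50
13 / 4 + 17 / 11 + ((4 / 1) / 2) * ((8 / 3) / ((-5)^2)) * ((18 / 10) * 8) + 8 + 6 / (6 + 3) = 272813 / 16500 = 16.53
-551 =-551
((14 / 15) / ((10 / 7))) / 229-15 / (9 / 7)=-200326 / 17175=-11.66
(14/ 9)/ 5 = 14/ 45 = 0.31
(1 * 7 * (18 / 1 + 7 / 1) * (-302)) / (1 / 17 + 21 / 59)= -26504275 / 208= -127424.40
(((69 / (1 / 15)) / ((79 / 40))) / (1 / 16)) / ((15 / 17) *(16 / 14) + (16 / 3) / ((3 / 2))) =88678800 / 48269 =1837.18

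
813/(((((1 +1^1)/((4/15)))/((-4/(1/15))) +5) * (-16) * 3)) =-271/78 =-3.47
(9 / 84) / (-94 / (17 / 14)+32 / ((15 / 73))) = 765 / 559216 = 0.00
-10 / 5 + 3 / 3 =-1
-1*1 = -1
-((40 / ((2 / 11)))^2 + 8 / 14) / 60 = -806.68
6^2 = 36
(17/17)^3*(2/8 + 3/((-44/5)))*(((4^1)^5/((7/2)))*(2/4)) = -1024/77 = -13.30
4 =4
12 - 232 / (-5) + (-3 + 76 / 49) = 13953 / 245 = 56.95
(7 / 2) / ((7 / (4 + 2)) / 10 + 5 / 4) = 105 / 41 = 2.56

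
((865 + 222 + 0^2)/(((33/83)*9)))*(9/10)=90221/330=273.40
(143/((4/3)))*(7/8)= 3003/32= 93.84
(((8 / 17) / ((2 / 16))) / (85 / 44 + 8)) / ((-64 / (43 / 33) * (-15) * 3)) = 172 / 1002915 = 0.00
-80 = -80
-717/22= -32.59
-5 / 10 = -1 / 2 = -0.50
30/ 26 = 1.15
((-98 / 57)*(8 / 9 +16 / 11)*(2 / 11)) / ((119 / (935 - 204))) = -279328 / 62073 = -4.50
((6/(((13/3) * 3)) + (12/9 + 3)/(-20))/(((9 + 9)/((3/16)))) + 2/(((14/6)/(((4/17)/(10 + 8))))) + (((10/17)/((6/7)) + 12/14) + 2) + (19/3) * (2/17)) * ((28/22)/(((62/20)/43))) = 1648462147/21703968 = 75.95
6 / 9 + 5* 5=77 / 3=25.67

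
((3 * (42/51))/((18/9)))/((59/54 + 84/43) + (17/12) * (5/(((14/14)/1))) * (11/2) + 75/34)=195048/6980629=0.03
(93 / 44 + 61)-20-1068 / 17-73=-69347 / 748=-92.71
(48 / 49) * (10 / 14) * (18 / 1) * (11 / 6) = 7920 / 343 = 23.09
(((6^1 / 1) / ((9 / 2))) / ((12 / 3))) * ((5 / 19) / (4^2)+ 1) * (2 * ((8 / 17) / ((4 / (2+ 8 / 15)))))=103 / 510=0.20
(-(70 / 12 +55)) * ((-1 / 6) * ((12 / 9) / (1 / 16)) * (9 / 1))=5840 / 3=1946.67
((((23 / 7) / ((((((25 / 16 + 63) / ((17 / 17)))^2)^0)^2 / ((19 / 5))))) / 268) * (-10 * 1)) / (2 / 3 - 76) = 1311 / 211988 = 0.01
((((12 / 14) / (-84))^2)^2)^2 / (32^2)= 1 / 8711813351237484544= 0.00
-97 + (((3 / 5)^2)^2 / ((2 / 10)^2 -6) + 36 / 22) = -3908416 / 40975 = -95.39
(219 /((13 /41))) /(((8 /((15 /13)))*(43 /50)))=3367125 /29068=115.84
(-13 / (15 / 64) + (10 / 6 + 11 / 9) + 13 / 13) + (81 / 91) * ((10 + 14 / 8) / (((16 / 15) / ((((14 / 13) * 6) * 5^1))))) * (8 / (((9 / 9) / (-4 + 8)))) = 76699501 / 7605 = 10085.40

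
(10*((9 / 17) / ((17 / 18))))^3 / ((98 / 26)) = 46.73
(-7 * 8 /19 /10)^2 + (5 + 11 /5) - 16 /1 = -78636 /9025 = -8.71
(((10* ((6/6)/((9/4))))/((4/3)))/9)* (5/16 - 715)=-264.70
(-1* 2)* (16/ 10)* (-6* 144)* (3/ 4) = 10368/ 5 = 2073.60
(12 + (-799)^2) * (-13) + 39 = -8299330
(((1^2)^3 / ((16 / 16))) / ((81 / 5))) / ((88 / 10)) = 25 / 3564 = 0.01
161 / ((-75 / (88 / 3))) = -14168 / 225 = -62.97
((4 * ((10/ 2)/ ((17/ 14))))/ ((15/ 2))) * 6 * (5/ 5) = 224/ 17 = 13.18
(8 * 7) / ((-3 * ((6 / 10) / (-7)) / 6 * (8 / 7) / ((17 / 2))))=29155 / 3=9718.33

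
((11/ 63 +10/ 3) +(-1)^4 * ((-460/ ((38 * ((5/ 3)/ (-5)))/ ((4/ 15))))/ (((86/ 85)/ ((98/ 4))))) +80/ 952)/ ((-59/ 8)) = -32.28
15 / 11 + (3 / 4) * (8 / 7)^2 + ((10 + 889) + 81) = 982.34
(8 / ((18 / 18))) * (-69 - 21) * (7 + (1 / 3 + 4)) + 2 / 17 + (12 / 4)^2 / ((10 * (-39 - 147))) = -86005211 / 10540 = -8159.89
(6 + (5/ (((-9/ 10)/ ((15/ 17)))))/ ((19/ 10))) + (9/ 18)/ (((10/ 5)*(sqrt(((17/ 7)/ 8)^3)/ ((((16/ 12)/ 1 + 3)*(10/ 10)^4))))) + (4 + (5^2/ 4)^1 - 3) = 364*sqrt(238)/ 867 + 41357/ 3876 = 17.15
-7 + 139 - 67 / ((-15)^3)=445567 / 3375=132.02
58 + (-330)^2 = 108958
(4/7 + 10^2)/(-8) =-88/7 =-12.57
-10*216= -2160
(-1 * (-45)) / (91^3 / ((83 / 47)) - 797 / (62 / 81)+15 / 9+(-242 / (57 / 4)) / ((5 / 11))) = 21999150 / 208084577899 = 0.00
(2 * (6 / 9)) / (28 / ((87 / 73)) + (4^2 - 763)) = -116 / 62945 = -0.00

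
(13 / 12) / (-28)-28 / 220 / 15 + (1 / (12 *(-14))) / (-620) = -270203 / 5728800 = -0.05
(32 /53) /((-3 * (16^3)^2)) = -1 /83361792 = -0.00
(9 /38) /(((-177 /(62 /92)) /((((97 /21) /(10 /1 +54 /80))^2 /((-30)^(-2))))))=-35001480000 /230348441743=-0.15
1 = 1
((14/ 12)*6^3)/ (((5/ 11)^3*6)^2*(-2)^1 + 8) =111608343/ 3261872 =34.22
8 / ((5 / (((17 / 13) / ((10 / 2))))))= 136 / 325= 0.42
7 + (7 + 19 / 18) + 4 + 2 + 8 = 523 / 18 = 29.06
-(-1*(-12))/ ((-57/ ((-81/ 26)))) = -162/ 247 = -0.66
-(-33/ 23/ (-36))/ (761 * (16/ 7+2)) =-77/ 6301080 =-0.00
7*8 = 56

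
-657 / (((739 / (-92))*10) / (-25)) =-204.48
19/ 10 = 1.90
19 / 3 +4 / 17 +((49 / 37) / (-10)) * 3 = 116453 / 18870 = 6.17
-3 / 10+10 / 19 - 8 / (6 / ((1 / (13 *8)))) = 791 / 3705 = 0.21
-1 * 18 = -18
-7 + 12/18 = -19/3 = -6.33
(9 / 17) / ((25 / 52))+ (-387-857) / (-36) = 136387 / 3825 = 35.66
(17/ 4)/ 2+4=6.12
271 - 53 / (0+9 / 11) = 1856 / 9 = 206.22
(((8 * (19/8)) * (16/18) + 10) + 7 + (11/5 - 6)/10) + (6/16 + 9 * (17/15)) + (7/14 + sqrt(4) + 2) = 87451/1800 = 48.58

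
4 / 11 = 0.36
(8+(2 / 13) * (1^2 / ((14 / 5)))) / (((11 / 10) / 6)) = 43.94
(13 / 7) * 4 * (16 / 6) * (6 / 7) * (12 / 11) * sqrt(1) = 9984 / 539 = 18.52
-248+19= -229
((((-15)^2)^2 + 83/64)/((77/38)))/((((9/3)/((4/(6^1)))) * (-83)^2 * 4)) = 799501/3968064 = 0.20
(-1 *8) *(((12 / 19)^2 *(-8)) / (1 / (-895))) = -8248320 / 361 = -22848.53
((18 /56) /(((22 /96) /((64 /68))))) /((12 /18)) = 1.98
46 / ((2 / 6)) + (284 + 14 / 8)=1695 / 4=423.75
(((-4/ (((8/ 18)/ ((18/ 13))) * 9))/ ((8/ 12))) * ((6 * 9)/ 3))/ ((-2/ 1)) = 243/ 13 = 18.69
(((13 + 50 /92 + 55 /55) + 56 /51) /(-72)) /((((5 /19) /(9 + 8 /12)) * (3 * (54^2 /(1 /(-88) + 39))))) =-13874240059 /390097534464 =-0.04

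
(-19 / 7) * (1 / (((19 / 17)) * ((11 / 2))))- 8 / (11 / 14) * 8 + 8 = -5690 / 77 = -73.90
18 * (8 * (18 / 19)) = 2592 / 19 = 136.42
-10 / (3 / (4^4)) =-2560 / 3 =-853.33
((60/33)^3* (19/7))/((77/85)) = 12920000/717409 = 18.01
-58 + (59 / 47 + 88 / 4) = -1633 / 47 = -34.74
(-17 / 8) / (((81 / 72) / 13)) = -221 / 9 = -24.56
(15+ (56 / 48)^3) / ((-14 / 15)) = -17915 / 1008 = -17.77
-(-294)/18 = 49/3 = 16.33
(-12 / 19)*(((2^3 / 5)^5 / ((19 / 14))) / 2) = -2752512 / 1128125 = -2.44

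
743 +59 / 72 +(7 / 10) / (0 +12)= 66949 / 90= 743.88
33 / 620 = 0.05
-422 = -422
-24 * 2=-48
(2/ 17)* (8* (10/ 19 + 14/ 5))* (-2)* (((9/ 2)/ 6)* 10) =-15168/ 323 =-46.96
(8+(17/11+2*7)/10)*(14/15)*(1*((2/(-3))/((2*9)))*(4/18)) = -14714/200475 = -0.07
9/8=1.12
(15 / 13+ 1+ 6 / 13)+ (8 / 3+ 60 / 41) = 10786 / 1599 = 6.75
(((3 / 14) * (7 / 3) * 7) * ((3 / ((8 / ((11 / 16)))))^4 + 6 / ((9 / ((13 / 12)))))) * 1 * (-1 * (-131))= 1609796941501 / 4831838208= 333.16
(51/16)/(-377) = -51/6032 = -0.01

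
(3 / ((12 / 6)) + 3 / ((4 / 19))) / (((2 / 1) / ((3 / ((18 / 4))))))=5.25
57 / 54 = 19 / 18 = 1.06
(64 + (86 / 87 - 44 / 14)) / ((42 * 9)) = 18832 / 115101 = 0.16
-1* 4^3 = -64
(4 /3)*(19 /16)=19 /12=1.58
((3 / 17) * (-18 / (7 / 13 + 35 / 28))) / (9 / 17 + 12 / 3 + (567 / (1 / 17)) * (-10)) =936 / 50795143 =0.00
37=37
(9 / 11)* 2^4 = 144 / 11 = 13.09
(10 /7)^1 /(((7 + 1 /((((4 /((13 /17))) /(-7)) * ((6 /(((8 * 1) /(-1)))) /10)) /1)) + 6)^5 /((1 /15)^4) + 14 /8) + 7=1179722063568070308193 /168531723366842846479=7.00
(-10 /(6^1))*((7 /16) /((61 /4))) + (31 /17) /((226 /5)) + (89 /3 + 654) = 320447473 /468724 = 683.66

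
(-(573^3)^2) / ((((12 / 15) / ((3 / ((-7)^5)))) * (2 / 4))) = 530907659291329335 / 33614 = 15794242258919.78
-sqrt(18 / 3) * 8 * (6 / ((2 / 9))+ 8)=-280 * sqrt(6)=-685.86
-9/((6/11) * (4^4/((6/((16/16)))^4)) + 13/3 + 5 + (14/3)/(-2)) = -2673/2111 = -1.27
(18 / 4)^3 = 729 / 8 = 91.12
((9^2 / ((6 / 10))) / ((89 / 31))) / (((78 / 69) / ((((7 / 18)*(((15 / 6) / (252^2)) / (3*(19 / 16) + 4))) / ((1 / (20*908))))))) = 1.53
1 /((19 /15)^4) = 50625 /130321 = 0.39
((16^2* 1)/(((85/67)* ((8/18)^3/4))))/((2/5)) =390744/17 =22984.94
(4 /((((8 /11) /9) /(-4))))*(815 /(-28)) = 80685 /14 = 5763.21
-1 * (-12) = 12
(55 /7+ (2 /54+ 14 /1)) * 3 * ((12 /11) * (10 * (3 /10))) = 16552 /77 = 214.96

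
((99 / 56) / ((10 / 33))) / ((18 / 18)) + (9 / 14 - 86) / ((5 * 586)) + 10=2593251 / 164080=15.80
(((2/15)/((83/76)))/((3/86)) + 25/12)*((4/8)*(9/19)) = 1.32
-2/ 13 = -0.15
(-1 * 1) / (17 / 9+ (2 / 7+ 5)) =-63 / 452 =-0.14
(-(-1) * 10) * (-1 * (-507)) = 5070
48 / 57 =16 / 19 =0.84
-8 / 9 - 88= -800 / 9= -88.89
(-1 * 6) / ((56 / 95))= -285 / 28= -10.18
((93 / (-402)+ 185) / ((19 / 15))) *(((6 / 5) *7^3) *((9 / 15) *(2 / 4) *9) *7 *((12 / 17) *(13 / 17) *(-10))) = -2253492576972 / 367897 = -6125335.56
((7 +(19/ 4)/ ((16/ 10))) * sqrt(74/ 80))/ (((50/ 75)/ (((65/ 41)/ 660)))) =377 * sqrt(370)/ 209920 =0.03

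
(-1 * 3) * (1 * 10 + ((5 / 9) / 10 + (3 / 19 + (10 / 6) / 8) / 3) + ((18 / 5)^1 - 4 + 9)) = -42813 / 760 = -56.33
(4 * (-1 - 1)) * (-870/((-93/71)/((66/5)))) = -2174304/31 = -70138.84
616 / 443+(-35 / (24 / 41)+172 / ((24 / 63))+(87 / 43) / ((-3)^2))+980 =209283539 / 152392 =1373.32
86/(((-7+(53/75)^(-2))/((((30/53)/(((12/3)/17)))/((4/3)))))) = -1743435/56152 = -31.05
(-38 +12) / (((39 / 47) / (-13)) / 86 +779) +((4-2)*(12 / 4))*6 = 113248648 / 3148715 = 35.97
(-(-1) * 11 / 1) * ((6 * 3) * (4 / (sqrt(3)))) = 264 * sqrt(3) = 457.26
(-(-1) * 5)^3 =125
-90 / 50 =-9 / 5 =-1.80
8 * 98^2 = 76832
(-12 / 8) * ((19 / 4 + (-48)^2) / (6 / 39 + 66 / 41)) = -1963.67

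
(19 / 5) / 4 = 0.95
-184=-184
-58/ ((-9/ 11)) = 638/ 9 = 70.89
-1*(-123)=123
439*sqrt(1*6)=439*sqrt(6)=1075.33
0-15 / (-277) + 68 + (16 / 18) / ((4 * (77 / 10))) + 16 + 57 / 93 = 504007688 / 5950791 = 84.70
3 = 3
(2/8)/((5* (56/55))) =11/224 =0.05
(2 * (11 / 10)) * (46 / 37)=2.74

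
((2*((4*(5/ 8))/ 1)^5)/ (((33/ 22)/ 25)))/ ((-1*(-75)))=3125/ 72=43.40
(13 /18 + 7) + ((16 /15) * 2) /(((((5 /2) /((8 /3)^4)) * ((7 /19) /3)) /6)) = 19995919 /9450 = 2115.97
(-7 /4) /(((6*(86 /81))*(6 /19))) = -1197 /1376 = -0.87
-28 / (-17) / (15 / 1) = 0.11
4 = 4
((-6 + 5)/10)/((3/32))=-16/15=-1.07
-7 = -7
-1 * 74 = -74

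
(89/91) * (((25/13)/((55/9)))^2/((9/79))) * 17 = 26893575/1860859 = 14.45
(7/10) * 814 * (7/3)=19943/15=1329.53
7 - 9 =-2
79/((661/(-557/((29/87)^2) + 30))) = -393657/661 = -595.55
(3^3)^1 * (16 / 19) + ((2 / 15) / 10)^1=22.75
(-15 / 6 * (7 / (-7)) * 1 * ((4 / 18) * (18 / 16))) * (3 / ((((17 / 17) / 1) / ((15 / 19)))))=225 / 152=1.48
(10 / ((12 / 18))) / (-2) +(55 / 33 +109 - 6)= 583 / 6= 97.17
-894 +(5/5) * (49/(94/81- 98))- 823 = -13472117/7844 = -1717.51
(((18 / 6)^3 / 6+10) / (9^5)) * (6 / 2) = 0.00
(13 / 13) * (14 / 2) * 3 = 21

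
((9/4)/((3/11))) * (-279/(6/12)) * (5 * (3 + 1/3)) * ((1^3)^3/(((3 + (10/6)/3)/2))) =-690525/16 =-43157.81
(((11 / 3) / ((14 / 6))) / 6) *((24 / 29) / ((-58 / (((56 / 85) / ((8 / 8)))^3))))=-551936 / 516479125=-0.00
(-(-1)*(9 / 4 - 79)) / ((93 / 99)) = -10131 / 124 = -81.70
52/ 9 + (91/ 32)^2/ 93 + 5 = 3104011/ 285696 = 10.86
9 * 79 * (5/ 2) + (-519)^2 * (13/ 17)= 7063821/ 34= 207759.44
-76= -76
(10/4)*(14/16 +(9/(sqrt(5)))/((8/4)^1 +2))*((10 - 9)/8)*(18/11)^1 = 315/704 +81*sqrt(5)/352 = 0.96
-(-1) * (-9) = -9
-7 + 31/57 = -368/57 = -6.46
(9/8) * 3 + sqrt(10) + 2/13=sqrt(10) + 367/104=6.69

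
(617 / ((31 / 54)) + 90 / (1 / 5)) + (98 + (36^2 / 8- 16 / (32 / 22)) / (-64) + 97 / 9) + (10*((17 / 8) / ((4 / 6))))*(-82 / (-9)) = 34312255 / 17856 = 1921.61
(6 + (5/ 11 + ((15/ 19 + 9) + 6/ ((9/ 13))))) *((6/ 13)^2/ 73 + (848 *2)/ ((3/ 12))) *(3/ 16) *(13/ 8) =51490.41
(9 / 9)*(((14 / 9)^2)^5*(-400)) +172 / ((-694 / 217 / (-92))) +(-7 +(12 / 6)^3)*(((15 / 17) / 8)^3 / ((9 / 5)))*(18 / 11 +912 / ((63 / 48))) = -3308366946164414071301201 / 117174207209445695232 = -28234.60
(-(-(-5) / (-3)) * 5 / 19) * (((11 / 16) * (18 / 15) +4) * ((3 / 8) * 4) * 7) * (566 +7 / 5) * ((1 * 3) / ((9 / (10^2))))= 95819675 / 228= 420261.73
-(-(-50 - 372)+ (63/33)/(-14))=-9281/22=-421.86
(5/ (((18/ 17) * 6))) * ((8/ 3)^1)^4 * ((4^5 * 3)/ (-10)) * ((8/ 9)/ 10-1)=365428736/ 32805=11139.42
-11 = -11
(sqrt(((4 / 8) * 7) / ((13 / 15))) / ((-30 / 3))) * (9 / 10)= -9 * sqrt(2730) / 2600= -0.18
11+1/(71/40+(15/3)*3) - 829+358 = -308620/671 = -459.94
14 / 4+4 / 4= 9 / 2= 4.50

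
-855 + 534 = -321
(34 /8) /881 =17 /3524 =0.00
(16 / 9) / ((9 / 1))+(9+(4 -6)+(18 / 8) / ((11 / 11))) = 3061 / 324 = 9.45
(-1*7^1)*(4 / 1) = -28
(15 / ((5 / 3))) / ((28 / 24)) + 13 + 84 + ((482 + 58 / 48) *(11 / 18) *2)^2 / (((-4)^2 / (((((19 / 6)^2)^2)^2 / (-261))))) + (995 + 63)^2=629758146445084909433 / 2290741244854272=274914.57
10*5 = 50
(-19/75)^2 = 361/5625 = 0.06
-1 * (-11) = 11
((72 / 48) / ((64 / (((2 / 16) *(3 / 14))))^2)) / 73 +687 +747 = 10757169217563 / 7501512704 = 1434.00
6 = 6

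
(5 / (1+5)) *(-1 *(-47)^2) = -11045 / 6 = -1840.83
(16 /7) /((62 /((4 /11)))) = 32 /2387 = 0.01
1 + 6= 7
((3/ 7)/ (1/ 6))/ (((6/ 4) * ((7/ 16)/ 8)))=1536/ 49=31.35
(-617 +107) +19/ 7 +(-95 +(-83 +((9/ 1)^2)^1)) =-4230/ 7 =-604.29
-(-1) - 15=-14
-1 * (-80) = 80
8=8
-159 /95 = -1.67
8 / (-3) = -8 / 3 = -2.67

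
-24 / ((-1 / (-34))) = -816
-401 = -401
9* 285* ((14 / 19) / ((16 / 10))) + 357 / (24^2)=226919 / 192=1181.87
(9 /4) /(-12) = -3 /16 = -0.19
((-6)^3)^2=46656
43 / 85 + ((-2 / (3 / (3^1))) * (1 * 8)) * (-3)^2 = -12197 / 85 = -143.49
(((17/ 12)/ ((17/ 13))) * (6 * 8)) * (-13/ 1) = -676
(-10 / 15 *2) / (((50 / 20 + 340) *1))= -8 / 2055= -0.00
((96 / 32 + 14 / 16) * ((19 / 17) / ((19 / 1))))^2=961 / 18496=0.05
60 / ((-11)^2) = 0.50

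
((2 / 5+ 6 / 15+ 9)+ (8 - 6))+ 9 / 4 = 281 / 20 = 14.05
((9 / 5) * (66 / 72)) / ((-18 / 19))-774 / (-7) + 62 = 143497 / 840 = 170.83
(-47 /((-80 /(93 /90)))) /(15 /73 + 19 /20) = 106361 /202440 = 0.53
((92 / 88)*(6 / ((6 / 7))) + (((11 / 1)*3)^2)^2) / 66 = 26090423 / 1452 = 17968.61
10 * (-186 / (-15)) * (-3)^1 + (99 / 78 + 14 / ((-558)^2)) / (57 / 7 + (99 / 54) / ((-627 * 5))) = -4074834125872 / 10958447331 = -371.84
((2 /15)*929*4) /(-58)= -3716 /435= -8.54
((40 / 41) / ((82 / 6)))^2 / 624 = 0.00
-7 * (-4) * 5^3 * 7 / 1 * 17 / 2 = 208250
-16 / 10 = -8 / 5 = -1.60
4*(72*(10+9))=5472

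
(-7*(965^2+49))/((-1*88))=74078.61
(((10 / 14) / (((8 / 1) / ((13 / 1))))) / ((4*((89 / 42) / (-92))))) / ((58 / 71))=-318435 / 20648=-15.42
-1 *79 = -79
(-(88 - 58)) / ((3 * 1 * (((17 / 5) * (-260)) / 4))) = 10 / 221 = 0.05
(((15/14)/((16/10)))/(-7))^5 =-0.00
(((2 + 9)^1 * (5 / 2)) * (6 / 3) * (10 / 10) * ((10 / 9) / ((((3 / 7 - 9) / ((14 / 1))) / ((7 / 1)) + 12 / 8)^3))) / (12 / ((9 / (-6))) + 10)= 88777935400 / 8188678881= 10.84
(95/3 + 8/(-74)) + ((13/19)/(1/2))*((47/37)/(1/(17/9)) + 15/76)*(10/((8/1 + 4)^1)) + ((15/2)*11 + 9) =181790597/1442556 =126.02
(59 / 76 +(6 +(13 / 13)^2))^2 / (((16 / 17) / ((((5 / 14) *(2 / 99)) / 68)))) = 194045 / 28464128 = 0.01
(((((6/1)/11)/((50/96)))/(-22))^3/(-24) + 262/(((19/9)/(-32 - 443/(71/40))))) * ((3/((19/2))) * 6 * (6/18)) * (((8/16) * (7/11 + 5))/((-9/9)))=485421626006097567552/7804307498453125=62199.19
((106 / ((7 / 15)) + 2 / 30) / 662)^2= 569156449 / 4831640100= 0.12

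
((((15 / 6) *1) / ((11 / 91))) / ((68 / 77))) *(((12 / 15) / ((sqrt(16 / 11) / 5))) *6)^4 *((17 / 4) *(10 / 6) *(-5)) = -130067437.50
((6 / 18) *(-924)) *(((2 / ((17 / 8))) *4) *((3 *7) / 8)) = -51744 / 17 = -3043.76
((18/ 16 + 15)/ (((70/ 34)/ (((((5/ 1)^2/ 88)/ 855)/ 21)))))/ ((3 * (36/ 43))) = 31433/ 637072128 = 0.00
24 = 24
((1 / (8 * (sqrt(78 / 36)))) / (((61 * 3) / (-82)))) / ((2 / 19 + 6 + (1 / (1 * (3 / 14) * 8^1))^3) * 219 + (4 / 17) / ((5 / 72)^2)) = -15891600 * sqrt(78) / 5271882959837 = -0.00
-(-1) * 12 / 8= 3 / 2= 1.50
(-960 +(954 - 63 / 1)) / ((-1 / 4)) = 276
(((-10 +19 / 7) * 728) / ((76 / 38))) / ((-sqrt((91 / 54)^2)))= 11016 / 7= 1573.71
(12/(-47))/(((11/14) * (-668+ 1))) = 168/344839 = 0.00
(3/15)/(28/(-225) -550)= -45/123778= -0.00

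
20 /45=4 /9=0.44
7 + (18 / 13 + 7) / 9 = 928 / 117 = 7.93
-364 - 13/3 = -1105/3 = -368.33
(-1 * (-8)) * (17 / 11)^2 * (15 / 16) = 4335 / 242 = 17.91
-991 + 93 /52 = -51439 /52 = -989.21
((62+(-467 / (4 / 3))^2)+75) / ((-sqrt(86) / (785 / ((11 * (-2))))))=1542519505 * sqrt(86) / 30272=472540.22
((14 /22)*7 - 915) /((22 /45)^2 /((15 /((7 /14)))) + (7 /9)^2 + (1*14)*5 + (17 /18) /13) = -12.88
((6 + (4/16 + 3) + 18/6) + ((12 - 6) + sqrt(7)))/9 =sqrt(7)/9 + 73/36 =2.32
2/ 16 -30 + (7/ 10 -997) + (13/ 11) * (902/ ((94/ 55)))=-756609/ 1880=-402.45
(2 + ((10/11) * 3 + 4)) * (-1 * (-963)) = 92448/11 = 8404.36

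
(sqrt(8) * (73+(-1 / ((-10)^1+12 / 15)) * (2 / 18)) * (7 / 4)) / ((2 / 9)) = 211589 * sqrt(2) / 184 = 1626.26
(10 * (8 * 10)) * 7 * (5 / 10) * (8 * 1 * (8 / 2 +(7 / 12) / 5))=276640 / 3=92213.33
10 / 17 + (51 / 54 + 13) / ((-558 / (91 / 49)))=647609 / 1195236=0.54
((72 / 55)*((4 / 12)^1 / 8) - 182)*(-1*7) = 70049 / 55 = 1273.62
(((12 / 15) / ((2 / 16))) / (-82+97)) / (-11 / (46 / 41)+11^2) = 1472 / 383625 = 0.00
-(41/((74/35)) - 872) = 63093/74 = 852.61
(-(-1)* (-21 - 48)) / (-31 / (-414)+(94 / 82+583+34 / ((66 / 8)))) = -12883266 / 109851769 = -0.12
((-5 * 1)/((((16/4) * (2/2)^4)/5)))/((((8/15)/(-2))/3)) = 1125/16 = 70.31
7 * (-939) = -6573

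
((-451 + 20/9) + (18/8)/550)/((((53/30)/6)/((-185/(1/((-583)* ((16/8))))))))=-328771603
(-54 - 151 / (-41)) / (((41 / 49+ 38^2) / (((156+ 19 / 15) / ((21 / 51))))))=-579127423 / 43540155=-13.30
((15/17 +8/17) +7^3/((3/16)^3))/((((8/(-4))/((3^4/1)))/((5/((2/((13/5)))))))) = -13698404.16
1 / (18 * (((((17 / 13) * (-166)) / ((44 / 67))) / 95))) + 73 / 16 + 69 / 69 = 75506777 / 13613328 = 5.55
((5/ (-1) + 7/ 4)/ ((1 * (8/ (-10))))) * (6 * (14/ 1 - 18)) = -97.50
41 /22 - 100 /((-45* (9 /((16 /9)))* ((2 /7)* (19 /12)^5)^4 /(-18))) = 1.74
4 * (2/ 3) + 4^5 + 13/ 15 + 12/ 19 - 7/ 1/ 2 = 584059/ 570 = 1024.66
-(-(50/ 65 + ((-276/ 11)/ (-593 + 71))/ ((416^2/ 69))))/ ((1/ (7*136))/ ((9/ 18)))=2526747111/ 6900608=366.16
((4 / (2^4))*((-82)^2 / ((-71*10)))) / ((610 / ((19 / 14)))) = -0.01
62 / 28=31 / 14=2.21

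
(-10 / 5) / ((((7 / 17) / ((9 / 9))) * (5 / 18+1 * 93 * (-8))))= 612 / 93709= 0.01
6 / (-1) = -6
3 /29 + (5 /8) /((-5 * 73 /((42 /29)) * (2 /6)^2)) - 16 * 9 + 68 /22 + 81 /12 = -6244547 /46574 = -134.08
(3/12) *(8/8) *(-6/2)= -0.75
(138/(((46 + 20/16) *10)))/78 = 46/12285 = 0.00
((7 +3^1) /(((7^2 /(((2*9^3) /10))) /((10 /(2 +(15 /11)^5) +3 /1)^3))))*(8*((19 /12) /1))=43129622339076755817972 /1264887389776078333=34097.60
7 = 7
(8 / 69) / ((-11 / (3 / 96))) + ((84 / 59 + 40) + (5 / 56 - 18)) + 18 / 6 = 66486815 / 2507736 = 26.51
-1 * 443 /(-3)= 443 /3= 147.67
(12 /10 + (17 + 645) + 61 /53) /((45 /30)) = 352106 /795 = 442.90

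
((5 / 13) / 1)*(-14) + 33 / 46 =-4.67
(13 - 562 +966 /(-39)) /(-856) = 7459 /11128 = 0.67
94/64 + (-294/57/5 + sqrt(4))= 2.44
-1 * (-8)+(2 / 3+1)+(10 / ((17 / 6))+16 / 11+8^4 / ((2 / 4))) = 4603931 / 561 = 8206.65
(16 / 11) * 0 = 0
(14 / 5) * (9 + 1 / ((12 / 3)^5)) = 64519 / 2560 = 25.20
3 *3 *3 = 27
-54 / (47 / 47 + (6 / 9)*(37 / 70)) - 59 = -7024 / 71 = -98.93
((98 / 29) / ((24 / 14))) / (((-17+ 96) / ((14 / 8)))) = 2401 / 54984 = 0.04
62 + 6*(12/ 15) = 334/ 5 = 66.80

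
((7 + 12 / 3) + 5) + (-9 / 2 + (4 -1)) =14.50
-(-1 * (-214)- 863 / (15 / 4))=242 / 15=16.13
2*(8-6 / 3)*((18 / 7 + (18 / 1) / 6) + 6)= 972 / 7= 138.86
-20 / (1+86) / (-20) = 1 / 87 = 0.01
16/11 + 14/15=394/165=2.39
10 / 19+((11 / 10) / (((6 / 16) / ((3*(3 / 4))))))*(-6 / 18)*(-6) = 1304 / 95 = 13.73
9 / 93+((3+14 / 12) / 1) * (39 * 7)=70531 / 62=1137.60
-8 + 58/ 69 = -494/ 69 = -7.16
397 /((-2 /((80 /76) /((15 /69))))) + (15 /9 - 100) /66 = -3621481 /3762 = -962.65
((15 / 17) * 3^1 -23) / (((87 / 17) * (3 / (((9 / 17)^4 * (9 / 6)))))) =-378351 / 2422109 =-0.16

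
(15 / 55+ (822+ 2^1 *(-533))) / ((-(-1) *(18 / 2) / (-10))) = 26810 / 99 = 270.81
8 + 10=18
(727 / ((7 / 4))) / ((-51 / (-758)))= 2204264 / 357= 6174.41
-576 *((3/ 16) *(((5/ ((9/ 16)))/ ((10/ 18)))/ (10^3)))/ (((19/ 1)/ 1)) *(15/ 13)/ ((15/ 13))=-216/ 2375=-0.09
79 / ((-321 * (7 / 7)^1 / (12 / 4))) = -79 / 107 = -0.74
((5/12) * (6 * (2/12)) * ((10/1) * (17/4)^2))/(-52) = -7225/4992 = -1.45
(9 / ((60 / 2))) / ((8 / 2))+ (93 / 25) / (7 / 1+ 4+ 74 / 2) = 0.15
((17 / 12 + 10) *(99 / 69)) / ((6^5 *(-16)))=-1507 / 11446272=-0.00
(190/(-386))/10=-19/386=-0.05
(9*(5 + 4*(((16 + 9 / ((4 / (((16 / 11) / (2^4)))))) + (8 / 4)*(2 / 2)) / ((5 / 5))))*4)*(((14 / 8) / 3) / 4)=4494 / 11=408.55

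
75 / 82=0.91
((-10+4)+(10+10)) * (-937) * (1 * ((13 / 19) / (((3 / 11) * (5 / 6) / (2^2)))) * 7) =-105048944 / 95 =-1105778.36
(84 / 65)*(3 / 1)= 252 / 65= 3.88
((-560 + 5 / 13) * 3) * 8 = -174600 / 13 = -13430.77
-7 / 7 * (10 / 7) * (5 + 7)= -120 / 7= -17.14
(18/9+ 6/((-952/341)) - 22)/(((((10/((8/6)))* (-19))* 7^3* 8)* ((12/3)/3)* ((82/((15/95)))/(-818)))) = -12936261/193322373440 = -0.00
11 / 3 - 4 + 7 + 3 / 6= 43 / 6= 7.17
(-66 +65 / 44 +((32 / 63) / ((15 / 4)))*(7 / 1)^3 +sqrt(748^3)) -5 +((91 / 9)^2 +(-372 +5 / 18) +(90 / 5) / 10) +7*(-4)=-1136029 / 3564 +1496*sqrt(187)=20138.74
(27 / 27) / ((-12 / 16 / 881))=-3524 / 3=-1174.67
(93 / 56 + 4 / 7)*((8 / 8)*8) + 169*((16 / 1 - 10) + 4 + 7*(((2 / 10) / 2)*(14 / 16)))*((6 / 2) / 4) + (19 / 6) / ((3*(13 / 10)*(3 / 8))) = 1073340851 / 786240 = 1365.16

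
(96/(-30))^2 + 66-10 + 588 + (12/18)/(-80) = 392539/600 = 654.23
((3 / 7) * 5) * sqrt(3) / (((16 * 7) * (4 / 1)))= 15 * sqrt(3) / 3136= 0.01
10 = 10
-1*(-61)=61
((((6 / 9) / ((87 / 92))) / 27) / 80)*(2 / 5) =23 / 176175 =0.00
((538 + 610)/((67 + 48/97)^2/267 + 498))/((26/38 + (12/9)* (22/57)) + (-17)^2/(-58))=-28603601698392/48560285631287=-0.59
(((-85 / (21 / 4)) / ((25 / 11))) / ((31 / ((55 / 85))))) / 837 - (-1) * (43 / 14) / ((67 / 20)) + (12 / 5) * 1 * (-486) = -212744000206 / 182537145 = -1165.48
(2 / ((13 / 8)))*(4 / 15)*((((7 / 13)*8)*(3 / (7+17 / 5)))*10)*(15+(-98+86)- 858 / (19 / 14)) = -107116800 / 41743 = -2566.10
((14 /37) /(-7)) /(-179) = 2 /6623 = 0.00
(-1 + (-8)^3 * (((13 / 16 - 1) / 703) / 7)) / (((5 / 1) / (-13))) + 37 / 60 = 934777 / 295260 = 3.17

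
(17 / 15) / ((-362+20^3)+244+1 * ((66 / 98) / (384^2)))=13647872 / 94916935735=0.00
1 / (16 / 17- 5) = -17 / 69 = -0.25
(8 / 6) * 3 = 4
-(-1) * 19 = 19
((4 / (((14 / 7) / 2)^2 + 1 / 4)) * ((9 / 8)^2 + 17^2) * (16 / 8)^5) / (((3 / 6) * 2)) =148616 / 5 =29723.20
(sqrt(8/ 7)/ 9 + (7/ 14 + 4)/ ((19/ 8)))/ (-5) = -36/ 95 - 2 * sqrt(14)/ 315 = -0.40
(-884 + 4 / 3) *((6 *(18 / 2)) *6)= -285984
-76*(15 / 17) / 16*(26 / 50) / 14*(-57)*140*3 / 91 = 9747 / 238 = 40.95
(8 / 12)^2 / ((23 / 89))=356 / 207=1.72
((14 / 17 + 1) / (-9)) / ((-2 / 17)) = 31 / 18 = 1.72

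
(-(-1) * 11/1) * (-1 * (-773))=8503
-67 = -67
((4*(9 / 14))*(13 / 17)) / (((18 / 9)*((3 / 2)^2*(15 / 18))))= 312 / 595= 0.52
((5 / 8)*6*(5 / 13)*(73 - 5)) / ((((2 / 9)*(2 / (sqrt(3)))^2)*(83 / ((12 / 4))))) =103275 / 8632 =11.96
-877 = -877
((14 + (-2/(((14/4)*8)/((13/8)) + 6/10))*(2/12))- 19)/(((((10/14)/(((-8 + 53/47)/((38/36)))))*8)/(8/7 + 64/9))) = 7712900/163419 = 47.20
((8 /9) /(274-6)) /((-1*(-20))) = 0.00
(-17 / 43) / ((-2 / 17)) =289 / 86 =3.36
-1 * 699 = -699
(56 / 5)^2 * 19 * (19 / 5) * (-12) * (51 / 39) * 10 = -461895168 / 325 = -1421215.90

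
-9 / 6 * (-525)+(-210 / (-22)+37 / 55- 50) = 747.72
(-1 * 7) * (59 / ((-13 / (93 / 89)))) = 38409 / 1157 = 33.20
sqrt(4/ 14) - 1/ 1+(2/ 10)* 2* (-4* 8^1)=-69/ 5+sqrt(14)/ 7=-13.27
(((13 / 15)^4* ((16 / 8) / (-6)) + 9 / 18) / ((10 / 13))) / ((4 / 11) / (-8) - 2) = -13549679 / 68343750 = -0.20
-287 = -287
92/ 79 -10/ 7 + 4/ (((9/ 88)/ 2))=387998/ 4977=77.96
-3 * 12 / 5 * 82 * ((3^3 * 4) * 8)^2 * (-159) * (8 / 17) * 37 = 103712875020288 / 85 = 1220151470826.92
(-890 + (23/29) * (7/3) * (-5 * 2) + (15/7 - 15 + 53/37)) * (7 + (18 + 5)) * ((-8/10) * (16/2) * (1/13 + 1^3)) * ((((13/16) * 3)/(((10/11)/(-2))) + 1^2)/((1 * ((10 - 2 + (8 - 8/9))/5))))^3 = -642359015541539253/1122819063808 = -572094.86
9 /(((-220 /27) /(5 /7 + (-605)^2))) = -31130487 /77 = -404292.04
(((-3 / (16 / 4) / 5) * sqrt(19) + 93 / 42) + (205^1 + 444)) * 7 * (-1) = -9117 / 2 + 21 * sqrt(19) / 20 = -4553.92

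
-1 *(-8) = 8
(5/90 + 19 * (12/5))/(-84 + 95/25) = -4109/7218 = -0.57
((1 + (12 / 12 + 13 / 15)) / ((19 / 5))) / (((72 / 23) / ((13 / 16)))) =12857 / 65664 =0.20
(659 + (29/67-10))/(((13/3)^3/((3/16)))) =440559/294398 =1.50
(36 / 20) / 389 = 9 / 1945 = 0.00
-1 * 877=-877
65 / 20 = 13 / 4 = 3.25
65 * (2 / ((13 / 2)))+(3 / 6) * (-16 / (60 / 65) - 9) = 41 / 6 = 6.83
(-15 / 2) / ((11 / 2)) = -15 / 11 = -1.36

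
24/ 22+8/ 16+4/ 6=149/ 66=2.26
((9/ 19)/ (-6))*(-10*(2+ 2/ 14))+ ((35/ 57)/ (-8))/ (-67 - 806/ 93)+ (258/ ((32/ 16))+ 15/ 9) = 95905511/ 724584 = 132.36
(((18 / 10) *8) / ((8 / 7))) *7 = 441 / 5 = 88.20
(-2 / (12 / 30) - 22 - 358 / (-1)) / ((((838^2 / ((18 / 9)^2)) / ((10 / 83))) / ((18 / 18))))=3310 / 14571563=0.00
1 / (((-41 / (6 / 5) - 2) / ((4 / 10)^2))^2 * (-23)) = -576 / 676904375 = -0.00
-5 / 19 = -0.26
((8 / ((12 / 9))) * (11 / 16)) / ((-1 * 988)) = -33 / 7904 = -0.00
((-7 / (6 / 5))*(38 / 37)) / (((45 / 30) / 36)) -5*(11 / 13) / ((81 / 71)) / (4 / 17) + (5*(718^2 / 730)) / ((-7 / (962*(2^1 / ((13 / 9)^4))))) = -3002673140116483 / 13458531996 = -223105.55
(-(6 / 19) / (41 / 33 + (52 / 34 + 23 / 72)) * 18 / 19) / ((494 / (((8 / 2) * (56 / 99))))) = -1645056 / 3711219707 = -0.00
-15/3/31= -5/31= -0.16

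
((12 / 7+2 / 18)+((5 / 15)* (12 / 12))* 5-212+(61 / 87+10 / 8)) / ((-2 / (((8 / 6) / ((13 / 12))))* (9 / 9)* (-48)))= -1509517 / 570024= -2.65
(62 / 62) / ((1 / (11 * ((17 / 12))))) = 187 / 12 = 15.58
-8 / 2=-4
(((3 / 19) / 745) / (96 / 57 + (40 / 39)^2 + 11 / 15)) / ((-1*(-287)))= 4563 / 21438075449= 0.00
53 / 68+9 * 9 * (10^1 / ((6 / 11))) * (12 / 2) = 605933 / 68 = 8910.78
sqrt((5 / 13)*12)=2*sqrt(195) / 13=2.15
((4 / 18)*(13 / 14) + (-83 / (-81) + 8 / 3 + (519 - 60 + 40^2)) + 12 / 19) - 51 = 21680978 / 10773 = 2012.53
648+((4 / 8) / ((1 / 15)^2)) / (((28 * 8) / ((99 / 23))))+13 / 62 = 207744253 / 319424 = 650.37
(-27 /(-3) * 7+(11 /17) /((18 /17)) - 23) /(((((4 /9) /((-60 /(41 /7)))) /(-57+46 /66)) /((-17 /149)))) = -404063905 /67199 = -6012.95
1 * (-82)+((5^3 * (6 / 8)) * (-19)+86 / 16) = -14863 / 8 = -1857.88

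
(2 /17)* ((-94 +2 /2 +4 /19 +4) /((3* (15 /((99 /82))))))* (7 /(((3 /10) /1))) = -259798 /39729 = -6.54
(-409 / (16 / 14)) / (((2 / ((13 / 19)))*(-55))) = 37219 / 16720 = 2.23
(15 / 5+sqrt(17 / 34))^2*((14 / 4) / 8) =21*sqrt(2) / 16+133 / 32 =6.01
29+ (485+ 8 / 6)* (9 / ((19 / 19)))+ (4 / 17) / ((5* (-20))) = 1872549 / 425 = 4406.00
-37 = -37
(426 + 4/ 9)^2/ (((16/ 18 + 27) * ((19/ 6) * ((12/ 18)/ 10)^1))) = 7752760/ 251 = 30887.49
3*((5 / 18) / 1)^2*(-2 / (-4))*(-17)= -425 / 216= -1.97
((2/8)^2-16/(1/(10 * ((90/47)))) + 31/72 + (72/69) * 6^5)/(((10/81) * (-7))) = -10939096647/1210720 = -9035.20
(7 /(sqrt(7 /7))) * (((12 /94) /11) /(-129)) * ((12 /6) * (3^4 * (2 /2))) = -2268 /22231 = -0.10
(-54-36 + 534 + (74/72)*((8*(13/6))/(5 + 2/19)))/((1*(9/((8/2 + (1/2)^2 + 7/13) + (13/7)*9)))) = 1069.14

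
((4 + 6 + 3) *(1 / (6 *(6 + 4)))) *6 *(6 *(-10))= -78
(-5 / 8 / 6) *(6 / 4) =-5 / 32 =-0.16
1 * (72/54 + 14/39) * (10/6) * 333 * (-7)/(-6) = 14245/13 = 1095.77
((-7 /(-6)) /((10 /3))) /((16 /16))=7 /20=0.35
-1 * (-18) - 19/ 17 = 287/ 17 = 16.88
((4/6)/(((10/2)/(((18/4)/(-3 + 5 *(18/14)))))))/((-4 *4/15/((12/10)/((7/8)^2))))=-9/35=-0.26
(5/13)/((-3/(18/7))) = -30/91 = -0.33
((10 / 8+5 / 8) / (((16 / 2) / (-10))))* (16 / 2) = -75 / 4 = -18.75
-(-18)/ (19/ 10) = 180/ 19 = 9.47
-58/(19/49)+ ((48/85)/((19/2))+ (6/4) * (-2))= -246319/1615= -152.52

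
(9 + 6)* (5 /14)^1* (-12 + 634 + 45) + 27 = 50403 /14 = 3600.21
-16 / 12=-4 / 3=-1.33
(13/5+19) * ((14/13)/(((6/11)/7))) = 298.52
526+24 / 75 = 13158 / 25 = 526.32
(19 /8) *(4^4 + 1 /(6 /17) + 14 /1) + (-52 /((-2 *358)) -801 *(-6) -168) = 45417757 /8592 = 5286.05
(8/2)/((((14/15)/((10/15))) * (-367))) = -20/2569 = -0.01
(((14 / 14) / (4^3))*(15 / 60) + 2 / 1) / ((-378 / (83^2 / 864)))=-130891 / 3096576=-0.04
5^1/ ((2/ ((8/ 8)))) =5/ 2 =2.50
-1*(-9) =9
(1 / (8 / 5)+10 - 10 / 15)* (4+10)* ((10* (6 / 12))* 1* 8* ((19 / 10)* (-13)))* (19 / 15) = -7851389 / 45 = -174475.31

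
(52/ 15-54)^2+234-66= 612364/ 225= 2721.62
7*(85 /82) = 595 /82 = 7.26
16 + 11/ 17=283/ 17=16.65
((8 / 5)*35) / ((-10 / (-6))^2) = 504 / 25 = 20.16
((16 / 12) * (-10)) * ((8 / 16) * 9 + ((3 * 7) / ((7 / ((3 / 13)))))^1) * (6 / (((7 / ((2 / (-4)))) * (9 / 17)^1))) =5100 / 91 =56.04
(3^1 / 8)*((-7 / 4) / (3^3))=-7 / 288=-0.02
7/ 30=0.23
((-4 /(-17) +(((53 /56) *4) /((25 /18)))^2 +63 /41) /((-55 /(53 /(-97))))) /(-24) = -2602427041 /683273456250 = -0.00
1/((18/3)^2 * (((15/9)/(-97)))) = -97/60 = -1.62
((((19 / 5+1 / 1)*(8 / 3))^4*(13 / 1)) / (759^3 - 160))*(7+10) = 3707764736 / 273278324375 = 0.01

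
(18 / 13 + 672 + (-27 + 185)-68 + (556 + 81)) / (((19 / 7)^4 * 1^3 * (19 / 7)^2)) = 2141800045 / 611596453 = 3.50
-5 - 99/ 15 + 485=2367/ 5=473.40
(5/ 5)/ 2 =1/ 2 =0.50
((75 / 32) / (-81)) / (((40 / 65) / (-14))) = 2275 / 3456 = 0.66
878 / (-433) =-878 / 433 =-2.03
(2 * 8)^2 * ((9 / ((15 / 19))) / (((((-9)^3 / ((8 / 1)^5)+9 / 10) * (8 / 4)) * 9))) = 4194304 / 22707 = 184.71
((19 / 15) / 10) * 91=1729 / 150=11.53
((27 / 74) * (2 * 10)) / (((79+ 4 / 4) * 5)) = 27 / 1480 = 0.02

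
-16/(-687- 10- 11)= 4/177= 0.02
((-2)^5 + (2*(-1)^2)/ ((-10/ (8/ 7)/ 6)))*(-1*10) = 2336/ 7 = 333.71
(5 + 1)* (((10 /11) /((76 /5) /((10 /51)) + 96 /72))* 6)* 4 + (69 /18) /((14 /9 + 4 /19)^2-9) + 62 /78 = 1.80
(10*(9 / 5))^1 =18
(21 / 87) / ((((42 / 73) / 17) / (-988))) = -613054 / 87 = -7046.60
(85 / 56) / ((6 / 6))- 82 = -4507 / 56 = -80.48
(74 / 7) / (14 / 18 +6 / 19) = 12654 / 1309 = 9.67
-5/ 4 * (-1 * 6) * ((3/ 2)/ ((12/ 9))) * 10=675/ 8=84.38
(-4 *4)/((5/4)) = -64/5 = -12.80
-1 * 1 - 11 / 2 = -13 / 2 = -6.50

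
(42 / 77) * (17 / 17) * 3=18 / 11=1.64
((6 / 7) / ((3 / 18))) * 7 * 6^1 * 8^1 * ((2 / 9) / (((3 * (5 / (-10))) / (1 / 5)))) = -256 / 5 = -51.20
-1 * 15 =-15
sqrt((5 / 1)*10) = 7.07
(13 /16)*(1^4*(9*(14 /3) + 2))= 143 /4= 35.75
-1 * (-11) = 11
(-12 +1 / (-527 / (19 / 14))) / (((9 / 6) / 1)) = -88555 / 11067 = -8.00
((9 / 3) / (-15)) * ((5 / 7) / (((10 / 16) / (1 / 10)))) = -0.02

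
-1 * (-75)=75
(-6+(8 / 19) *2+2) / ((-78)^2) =-5 / 9633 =-0.00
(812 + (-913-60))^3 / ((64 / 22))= -45906091 / 32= -1434565.34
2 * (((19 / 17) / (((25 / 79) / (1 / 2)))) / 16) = 1501 / 6800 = 0.22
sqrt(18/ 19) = 0.97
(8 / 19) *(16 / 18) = 64 / 171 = 0.37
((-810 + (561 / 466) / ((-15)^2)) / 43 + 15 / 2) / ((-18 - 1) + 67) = -8518969 / 36068400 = -0.24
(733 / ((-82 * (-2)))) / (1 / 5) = 3665 / 164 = 22.35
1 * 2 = 2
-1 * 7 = -7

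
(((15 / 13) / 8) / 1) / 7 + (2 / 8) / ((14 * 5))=11 / 455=0.02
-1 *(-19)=19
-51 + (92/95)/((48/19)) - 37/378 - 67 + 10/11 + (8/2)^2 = -100.81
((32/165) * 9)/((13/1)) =96/715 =0.13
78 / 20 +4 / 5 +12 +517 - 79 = 4547 / 10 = 454.70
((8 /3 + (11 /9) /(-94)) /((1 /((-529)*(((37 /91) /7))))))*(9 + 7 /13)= -2724365870 /3502863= -777.75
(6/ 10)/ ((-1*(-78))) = 1/ 130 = 0.01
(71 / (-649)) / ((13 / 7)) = -497 / 8437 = -0.06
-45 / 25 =-9 / 5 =-1.80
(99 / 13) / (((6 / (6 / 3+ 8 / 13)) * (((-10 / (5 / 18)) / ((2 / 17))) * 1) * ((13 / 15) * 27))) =-55 / 118638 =-0.00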